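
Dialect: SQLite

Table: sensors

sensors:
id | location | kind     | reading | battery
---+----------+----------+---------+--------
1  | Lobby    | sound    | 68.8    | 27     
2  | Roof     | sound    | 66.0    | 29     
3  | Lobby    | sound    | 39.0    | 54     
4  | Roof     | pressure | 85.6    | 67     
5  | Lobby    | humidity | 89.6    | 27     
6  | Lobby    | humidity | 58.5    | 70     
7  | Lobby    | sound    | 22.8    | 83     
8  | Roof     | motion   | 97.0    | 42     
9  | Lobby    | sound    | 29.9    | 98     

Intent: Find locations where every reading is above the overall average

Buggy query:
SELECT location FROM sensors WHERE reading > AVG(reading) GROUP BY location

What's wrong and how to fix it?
Bug: AVG() is an aggregate; it can't sit directly in WHERE

Fix: Use a subquery for AVG and a HAVING MIN(...) filter so the condition holds for every row in the group

Corrected query:
SELECT location FROM sensors GROUP BY location HAVING MIN(reading) > (SELECT AVG(reading) FROM sensors)

Result:
location
--------
Roof    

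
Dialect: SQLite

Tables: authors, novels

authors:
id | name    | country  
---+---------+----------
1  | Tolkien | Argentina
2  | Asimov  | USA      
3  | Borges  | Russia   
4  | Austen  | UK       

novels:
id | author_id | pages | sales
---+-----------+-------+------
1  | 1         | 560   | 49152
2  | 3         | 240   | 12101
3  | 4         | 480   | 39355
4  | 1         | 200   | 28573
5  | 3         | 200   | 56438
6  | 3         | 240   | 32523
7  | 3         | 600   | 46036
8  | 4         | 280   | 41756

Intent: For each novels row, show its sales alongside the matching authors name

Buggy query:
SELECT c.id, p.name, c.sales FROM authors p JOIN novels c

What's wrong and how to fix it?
Bug: JOIN with no ON clause produces a cartesian product; every novels row pairs with every authors row

Fix: Add ON c.author_id = p.id to the JOIN

Corrected query:
SELECT c.id, p.name, c.sales FROM authors p JOIN novels c ON c.author_id = p.id

Result:
id | name    | sales
---+---------+------
1  | Tolkien | 49152
2  | Borges  | 12101
3  | Austen  | 39355
4  | Tolkien | 28573
5  | Borges  | 56438
6  | Borges  | 32523
7  | Borges  | 46036
8  | Austen  | 41756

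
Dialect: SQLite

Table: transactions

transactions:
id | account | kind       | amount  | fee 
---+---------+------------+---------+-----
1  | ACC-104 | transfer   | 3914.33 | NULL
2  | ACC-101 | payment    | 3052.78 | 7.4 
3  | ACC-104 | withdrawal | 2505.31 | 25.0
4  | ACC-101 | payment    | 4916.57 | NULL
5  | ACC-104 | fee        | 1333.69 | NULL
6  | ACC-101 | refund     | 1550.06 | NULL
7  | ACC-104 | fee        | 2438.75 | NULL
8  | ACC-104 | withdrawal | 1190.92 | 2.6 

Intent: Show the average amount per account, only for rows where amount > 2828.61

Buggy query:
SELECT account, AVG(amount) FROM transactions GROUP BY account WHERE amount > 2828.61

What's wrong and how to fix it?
Bug: WHERE cannot follow GROUP BY

Fix: Place WHERE between FROM and GROUP BY

Corrected query:
SELECT account, AVG(amount) FROM transactions WHERE amount > 2828.61 GROUP BY account

Result:
account | AVG(amount)
--------+------------
ACC-101 | 3984.675   
ACC-104 | 3914.33    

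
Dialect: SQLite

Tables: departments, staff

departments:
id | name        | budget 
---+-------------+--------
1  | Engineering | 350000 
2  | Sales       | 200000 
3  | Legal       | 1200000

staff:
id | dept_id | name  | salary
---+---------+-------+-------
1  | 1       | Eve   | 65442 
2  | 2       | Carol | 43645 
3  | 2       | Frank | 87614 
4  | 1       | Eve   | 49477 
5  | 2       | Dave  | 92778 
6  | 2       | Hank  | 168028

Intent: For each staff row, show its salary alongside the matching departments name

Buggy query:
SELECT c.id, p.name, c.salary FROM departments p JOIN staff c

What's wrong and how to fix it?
Bug: Missing join condition: each staff row is matched to all departments rows instead of just its own

Fix: Specify the join condition linking the foreign key to the parent id

Corrected query:
SELECT c.id, p.name, c.salary FROM departments p JOIN staff c ON c.dept_id = p.id

Result:
id | name        | salary
---+-------------+-------
1  | Engineering | 65442 
2  | Sales       | 43645 
3  | Sales       | 87614 
4  | Engineering | 49477 
5  | Sales       | 92778 
6  | Sales       | 168028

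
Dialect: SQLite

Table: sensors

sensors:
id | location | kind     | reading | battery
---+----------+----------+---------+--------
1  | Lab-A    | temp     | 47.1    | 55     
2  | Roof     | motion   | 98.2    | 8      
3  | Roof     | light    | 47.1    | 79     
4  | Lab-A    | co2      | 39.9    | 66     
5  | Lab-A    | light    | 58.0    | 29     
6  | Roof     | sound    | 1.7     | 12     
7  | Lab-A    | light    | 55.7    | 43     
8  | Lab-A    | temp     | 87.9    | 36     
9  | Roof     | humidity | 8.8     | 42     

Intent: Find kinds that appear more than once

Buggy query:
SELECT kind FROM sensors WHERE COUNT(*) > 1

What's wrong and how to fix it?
Bug: WHERE can't reference COUNT(*); aggregates are computed after WHERE

Fix: GROUP BY kind, then filter groups with HAVING COUNT(*) > 1

Corrected query:
SELECT kind FROM sensors GROUP BY kind HAVING COUNT(*) > 1

Result:
kind 
-----
light
temp 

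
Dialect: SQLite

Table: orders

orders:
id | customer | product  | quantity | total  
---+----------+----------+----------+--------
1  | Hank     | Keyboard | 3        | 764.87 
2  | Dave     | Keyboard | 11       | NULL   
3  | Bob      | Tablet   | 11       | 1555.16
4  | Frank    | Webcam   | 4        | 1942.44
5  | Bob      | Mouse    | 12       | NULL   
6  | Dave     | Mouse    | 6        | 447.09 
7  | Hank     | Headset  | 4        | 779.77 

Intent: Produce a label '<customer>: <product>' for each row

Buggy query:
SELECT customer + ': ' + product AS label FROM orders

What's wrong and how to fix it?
Bug: '+' is numeric addition; on text columns SQLite converts them to 0 instead of concatenating

Fix: Use the || operator for string concatenation

Corrected query:
SELECT customer || ': ' || product AS label FROM orders

Result:
label         
--------------
Hank: Keyboard
Dave: Keyboard
Bob: Tablet   
Frank: Webcam 
Bob: Mouse    
Dave: Mouse   
Hank: Headset 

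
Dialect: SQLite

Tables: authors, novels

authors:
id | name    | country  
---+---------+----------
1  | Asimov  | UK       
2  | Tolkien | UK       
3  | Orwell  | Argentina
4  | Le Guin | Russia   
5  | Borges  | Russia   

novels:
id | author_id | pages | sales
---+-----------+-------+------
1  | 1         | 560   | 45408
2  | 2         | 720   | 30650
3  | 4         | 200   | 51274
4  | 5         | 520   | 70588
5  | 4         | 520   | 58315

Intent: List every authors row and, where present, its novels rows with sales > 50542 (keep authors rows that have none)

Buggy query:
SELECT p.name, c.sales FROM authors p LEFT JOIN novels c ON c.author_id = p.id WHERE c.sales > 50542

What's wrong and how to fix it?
Bug: Filtering c.sales in WHERE discards the NULL rows produced by LEFT JOIN, turning it into an inner join

Fix: Move the right-table condition into the ON clause so unmatched parents are kept

Corrected query:
SELECT p.name, c.sales FROM authors p LEFT JOIN novels c ON c.author_id = p.id AND c.sales > 50542

Result:
name    | sales
--------+------
Asimov  | NULL 
Tolkien | NULL 
Orwell  | NULL 
Le Guin | 51274
Le Guin | 58315
Borges  | 70588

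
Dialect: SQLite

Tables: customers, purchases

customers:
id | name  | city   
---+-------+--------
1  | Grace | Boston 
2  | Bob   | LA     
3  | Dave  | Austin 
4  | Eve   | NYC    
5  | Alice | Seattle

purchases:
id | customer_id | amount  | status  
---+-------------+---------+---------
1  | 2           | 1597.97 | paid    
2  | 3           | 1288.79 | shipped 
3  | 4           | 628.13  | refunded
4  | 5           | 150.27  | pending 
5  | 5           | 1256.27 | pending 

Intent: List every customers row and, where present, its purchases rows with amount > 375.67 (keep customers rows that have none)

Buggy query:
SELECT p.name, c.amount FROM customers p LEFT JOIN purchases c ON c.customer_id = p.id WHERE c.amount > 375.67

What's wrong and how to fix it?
Bug: Filtering c.amount in WHERE discards the NULL rows produced by LEFT JOIN, turning it into an inner join

Fix: Put 'c.amount > 375.67' in the JOIN's ON clause instead of WHERE

Corrected query:
SELECT p.name, c.amount FROM customers p LEFT JOIN purchases c ON c.customer_id = p.id AND c.amount > 375.67

Result:
name  | amount 
------+--------
Grace | NULL   
Bob   | 1597.97
Dave  | 1288.79
Eve   | 628.13 
Alice | 1256.27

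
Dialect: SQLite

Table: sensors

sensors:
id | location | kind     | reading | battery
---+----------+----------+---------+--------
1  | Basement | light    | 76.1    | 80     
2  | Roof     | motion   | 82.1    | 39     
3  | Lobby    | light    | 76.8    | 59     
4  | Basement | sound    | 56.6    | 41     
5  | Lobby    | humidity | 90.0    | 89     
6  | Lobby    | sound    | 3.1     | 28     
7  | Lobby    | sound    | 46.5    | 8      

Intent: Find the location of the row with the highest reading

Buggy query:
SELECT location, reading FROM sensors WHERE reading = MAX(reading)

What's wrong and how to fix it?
Bug: MAX(reading) is an aggregate and cannot be used directly in WHERE

Fix: Use a subquery: WHERE reading = (SELECT MAX(reading) FROM sensors)

Corrected query:
SELECT location, reading FROM sensors WHERE reading = (SELECT MAX(reading) FROM sensors)

Result:
location | reading
---------+--------
Lobby    | 90     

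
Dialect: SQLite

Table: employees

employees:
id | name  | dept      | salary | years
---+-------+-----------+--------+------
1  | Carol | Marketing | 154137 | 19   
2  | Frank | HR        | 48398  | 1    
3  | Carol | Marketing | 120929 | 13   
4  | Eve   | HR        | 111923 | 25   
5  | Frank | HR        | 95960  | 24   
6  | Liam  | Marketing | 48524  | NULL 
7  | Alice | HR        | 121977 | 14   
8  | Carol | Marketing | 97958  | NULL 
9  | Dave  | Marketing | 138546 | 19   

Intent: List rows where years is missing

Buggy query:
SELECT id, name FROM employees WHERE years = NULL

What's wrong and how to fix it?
Bug: '= NULL' is always unknown in SQL three-valued logic, so no rows match

Fix: Use IS NULL to test for NULL

Corrected query:
SELECT id, name FROM employees WHERE years IS NULL

Result:
id | name 
---+------
6  | Liam 
8  | Carol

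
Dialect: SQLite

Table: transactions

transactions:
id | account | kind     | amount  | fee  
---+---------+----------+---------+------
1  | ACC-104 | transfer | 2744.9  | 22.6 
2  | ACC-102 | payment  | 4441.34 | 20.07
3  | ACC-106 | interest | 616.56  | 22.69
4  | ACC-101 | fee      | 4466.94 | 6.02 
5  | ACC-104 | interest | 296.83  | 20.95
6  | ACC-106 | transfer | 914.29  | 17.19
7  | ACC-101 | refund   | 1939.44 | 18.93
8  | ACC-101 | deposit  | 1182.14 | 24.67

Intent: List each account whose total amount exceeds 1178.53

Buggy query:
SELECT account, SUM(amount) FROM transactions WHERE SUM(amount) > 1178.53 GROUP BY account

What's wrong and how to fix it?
Bug: WHERE runs before GROUP BY, so aggregates aren't available there

Fix: Use HAVING (which filters groups after aggregation) instead of WHERE

Corrected query:
SELECT account, SUM(amount) FROM transactions GROUP BY account HAVING SUM(amount) > 1178.53

Result:
account | SUM(amount)
--------+------------
ACC-101 | 7588.52    
ACC-102 | 4441.34    
ACC-104 | 3041.73    
ACC-106 | 1530.85    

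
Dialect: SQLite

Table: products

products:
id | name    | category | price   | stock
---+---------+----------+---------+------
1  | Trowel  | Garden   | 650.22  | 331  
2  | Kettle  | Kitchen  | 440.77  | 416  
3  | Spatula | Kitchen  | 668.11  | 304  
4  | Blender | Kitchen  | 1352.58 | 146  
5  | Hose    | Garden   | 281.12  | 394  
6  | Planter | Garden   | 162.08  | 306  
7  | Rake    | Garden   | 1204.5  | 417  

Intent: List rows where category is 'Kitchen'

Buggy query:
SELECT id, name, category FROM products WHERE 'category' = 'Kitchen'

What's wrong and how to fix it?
Bug: 'category' in single quotes is a string literal, not the column; the comparison is literal-vs-literal and never true

Fix: Remove the quotes around the column name (or use double quotes for an identifier)

Corrected query:
SELECT id, name, category FROM products WHERE category = 'Kitchen'

Result:
id | name    | category
---+---------+---------
2  | Kettle  | Kitchen 
3  | Spatula | Kitchen 
4  | Blender | Kitchen 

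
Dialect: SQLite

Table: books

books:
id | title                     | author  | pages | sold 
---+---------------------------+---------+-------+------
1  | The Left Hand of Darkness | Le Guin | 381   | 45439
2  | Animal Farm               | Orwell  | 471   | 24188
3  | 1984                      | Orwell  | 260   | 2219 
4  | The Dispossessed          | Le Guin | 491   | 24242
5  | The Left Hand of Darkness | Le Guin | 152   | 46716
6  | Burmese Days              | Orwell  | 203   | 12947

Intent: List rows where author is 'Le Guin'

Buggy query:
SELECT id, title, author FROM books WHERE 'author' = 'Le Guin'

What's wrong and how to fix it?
Bug: 'author' in single quotes is a string literal, not the column; the comparison is literal-vs-literal and never true

Fix: Remove the quotes around the column name (or use double quotes for an identifier)

Corrected query:
SELECT id, title, author FROM books WHERE author = 'Le Guin'

Result:
id | title                     | author 
---+---------------------------+--------
1  | The Left Hand of Darkness | Le Guin
4  | The Dispossessed          | Le Guin
5  | The Left Hand of Darkness | Le Guin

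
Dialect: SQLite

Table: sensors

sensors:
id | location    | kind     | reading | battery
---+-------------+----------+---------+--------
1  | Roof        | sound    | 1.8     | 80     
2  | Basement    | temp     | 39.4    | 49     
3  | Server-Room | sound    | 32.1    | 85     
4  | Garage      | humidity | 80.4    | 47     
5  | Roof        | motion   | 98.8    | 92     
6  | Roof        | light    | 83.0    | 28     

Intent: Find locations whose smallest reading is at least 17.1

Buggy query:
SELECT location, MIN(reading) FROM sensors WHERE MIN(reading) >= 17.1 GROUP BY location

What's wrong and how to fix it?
Bug: MIN() in WHERE is a misuse of aggregate

Fix: Replace WHERE with HAVING after the GROUP BY

Corrected query:
SELECT location, MIN(reading) FROM sensors GROUP BY location HAVING MIN(reading) >= 17.1

Result:
location    | MIN(reading)
------------+-------------
Basement    | 39.4        
Garage      | 80.4        
Server-Room | 32.1        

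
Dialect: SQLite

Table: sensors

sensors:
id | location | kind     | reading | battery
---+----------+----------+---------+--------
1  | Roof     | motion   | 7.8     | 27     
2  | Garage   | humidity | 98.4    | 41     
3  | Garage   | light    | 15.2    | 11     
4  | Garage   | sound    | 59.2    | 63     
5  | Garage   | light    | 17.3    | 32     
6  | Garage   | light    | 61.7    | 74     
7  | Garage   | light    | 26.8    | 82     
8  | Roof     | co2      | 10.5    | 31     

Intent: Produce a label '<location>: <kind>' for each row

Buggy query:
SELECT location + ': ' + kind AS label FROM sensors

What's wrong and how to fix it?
Bug: SQLite uses || for string concatenation; + coerces text to numbers (yielding 0)

Fix: Use the || operator for string concatenation

Corrected query:
SELECT location || ': ' || kind AS label FROM sensors

Result:
label           
----------------
Roof: motion    
Garage: humidity
Garage: light   
Garage: sound   
Garage: light   
Garage: light   
Garage: light   
Roof: co2       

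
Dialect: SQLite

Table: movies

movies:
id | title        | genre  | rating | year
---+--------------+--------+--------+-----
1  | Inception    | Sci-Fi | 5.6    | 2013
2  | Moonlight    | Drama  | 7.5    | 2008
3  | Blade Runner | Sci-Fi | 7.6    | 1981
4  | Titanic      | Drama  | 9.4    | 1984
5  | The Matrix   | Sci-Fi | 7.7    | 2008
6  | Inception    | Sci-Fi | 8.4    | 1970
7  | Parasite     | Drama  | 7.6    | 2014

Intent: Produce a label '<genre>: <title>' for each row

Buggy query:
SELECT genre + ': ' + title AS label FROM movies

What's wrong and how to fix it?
Bug: '+' is numeric addition; on text columns SQLite converts them to 0 instead of concatenating

Fix: Replace + with || to concatenate text

Corrected query:
SELECT genre || ': ' || title AS label FROM movies

Result:
label               
--------------------
Sci-Fi: Inception   
Drama: Moonlight    
Sci-Fi: Blade Runner
Drama: Titanic      
Sci-Fi: The Matrix  
Sci-Fi: Inception   
Drama: Parasite     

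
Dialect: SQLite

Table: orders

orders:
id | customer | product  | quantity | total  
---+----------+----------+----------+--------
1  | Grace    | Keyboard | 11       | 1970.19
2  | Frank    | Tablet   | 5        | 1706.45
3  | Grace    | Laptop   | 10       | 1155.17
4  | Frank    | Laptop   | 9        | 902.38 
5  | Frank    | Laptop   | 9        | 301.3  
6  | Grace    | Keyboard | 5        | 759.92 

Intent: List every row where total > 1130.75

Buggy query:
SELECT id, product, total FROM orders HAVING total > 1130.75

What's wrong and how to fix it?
Bug: This is a non-aggregate query (no GROUP BY, no aggregates), so in SQLite the HAVING clause is invalid here; a row-level condition belongs in WHERE

Fix: Use WHERE for row-level filtering

Corrected query:
SELECT id, product, total FROM orders WHERE total > 1130.75

Result:
id | product  | total  
---+----------+--------
1  | Keyboard | 1970.19
2  | Tablet   | 1706.45
3  | Laptop   | 1155.17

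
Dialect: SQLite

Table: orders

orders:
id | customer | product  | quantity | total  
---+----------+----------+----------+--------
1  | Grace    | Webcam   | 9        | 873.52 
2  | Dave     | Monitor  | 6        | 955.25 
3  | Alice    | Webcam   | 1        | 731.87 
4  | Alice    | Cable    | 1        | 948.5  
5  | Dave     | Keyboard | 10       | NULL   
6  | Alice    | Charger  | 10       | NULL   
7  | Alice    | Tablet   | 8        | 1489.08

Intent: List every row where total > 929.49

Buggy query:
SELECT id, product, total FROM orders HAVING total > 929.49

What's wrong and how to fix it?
Bug: This is a non-aggregate query (no GROUP BY, no aggregates), so in SQLite the HAVING clause is invalid here; a row-level condition belongs in WHERE

Fix: Use WHERE for row-level filtering

Corrected query:
SELECT id, product, total FROM orders WHERE total > 929.49

Result:
id | product | total  
---+---------+--------
2  | Monitor | 955.25 
4  | Cable   | 948.5  
7  | Tablet  | 1489.08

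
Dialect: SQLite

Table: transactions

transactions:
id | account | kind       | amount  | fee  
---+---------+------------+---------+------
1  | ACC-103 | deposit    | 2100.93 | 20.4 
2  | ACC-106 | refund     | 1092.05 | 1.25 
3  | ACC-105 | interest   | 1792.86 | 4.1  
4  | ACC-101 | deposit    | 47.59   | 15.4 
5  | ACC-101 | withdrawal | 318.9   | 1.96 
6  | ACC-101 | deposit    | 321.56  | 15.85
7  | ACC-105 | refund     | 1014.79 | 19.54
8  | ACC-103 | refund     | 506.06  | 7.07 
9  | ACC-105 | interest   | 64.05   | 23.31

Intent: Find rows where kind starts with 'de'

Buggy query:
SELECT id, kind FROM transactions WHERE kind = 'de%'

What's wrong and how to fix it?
Bug: '=' compares the literal string including the % character; pattern matching needs LIKE

Fix: Replace '=' with LIKE so 'de%' is treated as a pattern

Corrected query:
SELECT id, kind FROM transactions WHERE kind LIKE 'de%'

Result:
id | kind   
---+--------
1  | deposit
4  | deposit
6  | deposit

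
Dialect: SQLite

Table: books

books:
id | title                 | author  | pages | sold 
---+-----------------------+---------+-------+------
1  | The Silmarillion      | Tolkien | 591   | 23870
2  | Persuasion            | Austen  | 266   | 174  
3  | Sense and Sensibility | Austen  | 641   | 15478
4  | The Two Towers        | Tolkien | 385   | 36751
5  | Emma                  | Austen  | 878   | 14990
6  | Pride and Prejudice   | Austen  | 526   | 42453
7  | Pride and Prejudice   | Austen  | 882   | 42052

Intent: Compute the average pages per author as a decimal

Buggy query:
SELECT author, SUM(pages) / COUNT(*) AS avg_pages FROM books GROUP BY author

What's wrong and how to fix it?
Bug: SUM(pages) and COUNT(*) are both integers; the division truncates the fractional part

Fix: Cast one side to REAL so the division keeps the fractional part

Corrected query:
SELECT author, SUM(pages) * 1.0 / COUNT(*) AS avg_pages FROM books GROUP BY author

Result:
author  | avg_pages
--------+----------
Austen  | 638.6    
Tolkien | 488      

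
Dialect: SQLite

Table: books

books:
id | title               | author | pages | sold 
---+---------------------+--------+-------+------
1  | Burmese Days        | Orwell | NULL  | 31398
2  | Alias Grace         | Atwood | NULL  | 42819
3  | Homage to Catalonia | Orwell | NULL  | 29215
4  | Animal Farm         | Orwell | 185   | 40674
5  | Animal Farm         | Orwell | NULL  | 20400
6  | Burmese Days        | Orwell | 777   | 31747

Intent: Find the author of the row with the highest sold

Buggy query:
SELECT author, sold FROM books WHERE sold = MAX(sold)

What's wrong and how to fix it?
Bug: WHERE is evaluated per row; an aggregate over the whole table isn't defined there

Fix: Wrap MAX in a scalar subquery so WHERE compares against a single value

Corrected query:
SELECT author, sold FROM books WHERE sold = (SELECT MAX(sold) FROM books)

Result:
author | sold 
-------+------
Atwood | 42819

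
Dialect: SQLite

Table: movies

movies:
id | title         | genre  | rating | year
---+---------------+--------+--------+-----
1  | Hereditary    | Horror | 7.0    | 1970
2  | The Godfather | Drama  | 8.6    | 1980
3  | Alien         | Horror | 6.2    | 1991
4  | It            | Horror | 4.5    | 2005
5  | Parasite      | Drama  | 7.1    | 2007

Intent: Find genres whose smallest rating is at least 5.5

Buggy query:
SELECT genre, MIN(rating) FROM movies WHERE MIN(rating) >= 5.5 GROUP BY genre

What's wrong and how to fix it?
Bug: Aggregates like MIN are computed per group after WHERE runs

Fix: Replace WHERE with HAVING after the GROUP BY

Corrected query:
SELECT genre, MIN(rating) FROM movies GROUP BY genre HAVING MIN(rating) >= 5.5

Result:
genre | MIN(rating)
------+------------
Drama | 7.1        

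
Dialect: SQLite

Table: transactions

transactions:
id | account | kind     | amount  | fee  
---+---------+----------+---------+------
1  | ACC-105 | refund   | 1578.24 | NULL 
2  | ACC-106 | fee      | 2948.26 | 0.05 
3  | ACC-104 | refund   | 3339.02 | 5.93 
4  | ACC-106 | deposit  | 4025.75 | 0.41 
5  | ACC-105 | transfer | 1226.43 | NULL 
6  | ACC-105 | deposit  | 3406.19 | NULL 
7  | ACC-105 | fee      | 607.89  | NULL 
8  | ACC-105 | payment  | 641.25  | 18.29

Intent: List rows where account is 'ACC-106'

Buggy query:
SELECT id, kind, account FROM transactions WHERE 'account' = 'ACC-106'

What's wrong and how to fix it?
Bug: 'account' in single quotes is a string literal, not the column; the comparison is literal-vs-literal and never true

Fix: Remove the quotes around the column name (or use double quotes for an identifier)

Corrected query:
SELECT id, kind, account FROM transactions WHERE account = 'ACC-106'

Result:
id | kind    | account
---+---------+--------
2  | fee     | ACC-106
4  | deposit | ACC-106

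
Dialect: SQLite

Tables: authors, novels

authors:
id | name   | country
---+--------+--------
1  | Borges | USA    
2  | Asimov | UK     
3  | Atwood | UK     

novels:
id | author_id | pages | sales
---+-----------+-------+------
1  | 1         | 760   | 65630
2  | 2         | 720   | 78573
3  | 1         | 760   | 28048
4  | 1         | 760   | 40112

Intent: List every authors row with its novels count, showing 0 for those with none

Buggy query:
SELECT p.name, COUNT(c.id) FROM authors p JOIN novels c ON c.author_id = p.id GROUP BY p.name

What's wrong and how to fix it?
Bug: An inner join excludes parents with zero children

Fix: Use LEFT JOIN so parents without children still appear (COUNT(c.id) gives 0)

Corrected query:
SELECT p.name, COUNT(c.id) FROM authors p LEFT JOIN novels c ON c.author_id = p.id GROUP BY p.name

Result:
name   | COUNT(c.id)
-------+------------
Asimov | 1          
Atwood | 0          
Borges | 3          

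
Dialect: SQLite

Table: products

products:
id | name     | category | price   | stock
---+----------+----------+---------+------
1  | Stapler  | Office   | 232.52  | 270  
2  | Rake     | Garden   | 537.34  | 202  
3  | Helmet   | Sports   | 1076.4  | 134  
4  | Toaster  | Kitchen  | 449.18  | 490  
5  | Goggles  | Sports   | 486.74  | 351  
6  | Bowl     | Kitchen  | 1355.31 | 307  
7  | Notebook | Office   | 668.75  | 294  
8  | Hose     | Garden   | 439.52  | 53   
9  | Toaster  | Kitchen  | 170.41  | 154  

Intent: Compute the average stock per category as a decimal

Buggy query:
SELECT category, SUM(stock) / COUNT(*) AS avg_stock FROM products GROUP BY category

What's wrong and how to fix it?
Bug: SUM(stock) and COUNT(*) are both integers; the division truncates the fractional part

Fix: Cast one side to REAL so the division keeps the fractional part

Corrected query:
SELECT category, SUM(stock) * 1.0 / COUNT(*) AS avg_stock FROM products GROUP BY category

Result:
category | avg_stock
---------+----------
Garden   | 127.5    
Kitchen  | 317      
Office   | 282      
Sports   | 242.5    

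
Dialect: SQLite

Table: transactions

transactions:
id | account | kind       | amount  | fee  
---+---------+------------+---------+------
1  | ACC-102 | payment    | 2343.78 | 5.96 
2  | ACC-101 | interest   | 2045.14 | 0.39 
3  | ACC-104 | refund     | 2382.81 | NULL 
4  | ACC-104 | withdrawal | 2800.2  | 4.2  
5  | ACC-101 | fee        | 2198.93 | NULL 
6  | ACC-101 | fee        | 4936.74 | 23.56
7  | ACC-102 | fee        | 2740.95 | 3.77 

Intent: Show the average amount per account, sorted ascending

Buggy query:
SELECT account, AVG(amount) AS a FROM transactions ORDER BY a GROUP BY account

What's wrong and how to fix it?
Bug: ORDER BY appears before GROUP BY; SQL clause order requires GROUP BY first

Fix: Move ORDER BY to the end, after GROUP BY

Corrected query:
SELECT account, AVG(amount) AS a FROM transactions GROUP BY account ORDER BY a

Result:
account | a       
--------+---------
ACC-102 | 2542.365
ACC-104 | 2591.505
ACC-101 | 3060.27 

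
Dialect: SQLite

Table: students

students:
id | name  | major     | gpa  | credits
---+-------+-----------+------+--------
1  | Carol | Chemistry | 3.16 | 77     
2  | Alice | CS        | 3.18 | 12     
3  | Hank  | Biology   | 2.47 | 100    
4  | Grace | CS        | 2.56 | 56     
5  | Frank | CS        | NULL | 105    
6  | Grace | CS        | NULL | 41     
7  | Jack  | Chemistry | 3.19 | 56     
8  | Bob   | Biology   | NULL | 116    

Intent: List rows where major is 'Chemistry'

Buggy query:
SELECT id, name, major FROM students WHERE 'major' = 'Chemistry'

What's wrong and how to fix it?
Bug: Single quotes denote string literals in SQL; the column name is being compared as a constant string

Fix: Remove the quotes around the column name (or use double quotes for an identifier)

Corrected query:
SELECT id, name, major FROM students WHERE major = 'Chemistry'

Result:
id | name  | major    
---+-------+----------
1  | Carol | Chemistry
7  | Jack  | Chemistry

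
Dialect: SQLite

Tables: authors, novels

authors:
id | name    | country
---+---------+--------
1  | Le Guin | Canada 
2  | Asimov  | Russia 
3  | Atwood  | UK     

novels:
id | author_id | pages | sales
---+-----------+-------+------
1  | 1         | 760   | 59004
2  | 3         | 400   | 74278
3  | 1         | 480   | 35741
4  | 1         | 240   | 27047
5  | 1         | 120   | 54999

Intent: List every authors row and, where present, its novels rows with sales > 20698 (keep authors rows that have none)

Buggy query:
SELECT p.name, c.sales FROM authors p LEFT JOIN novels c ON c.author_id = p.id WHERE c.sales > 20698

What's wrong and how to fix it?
Bug: Filtering c.sales in WHERE discards the NULL rows produced by LEFT JOIN, turning it into an inner join

Fix: Move the right-table condition into the ON clause so unmatched parents are kept

Corrected query:
SELECT p.name, c.sales FROM authors p LEFT JOIN novels c ON c.author_id = p.id AND c.sales > 20698

Result:
name    | sales
--------+------
Le Guin | 27047
Le Guin | 35741
Le Guin | 54999
Le Guin | 59004
Asimov  | NULL 
Atwood  | 74278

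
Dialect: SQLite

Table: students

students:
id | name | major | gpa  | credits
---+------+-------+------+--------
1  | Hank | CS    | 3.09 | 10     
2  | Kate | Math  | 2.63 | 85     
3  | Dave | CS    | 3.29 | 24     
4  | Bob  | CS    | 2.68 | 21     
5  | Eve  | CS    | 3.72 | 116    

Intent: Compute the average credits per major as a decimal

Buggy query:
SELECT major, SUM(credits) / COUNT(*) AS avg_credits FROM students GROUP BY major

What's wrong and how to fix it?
Bug: Both operands are integers, so '/' performs integer division and truncates

Fix: Multiply by 1.0 (or CAST to REAL) to force floating-point division

Corrected query:
SELECT major, SUM(credits) * 1.0 / COUNT(*) AS avg_credits FROM students GROUP BY major

Result:
major | avg_credits
------+------------
CS    | 42.75      
Math  | 85         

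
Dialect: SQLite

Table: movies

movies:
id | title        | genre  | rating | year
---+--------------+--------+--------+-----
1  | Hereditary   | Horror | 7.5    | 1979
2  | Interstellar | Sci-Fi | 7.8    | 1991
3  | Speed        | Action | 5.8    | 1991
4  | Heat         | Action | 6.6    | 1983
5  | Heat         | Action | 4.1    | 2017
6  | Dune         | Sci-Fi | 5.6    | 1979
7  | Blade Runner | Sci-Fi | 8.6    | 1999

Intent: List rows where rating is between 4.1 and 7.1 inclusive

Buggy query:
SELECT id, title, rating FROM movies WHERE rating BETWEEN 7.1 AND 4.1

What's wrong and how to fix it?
Bug: The bounds are reversed; BETWEEN a AND b requires a <= b to match anything

Fix: Swap the bounds so the smaller value comes first

Corrected query:
SELECT id, title, rating FROM movies WHERE rating BETWEEN 4.1 AND 7.1

Result:
id | title | rating
---+-------+-------
3  | Speed | 5.8   
4  | Heat  | 6.6   
5  | Heat  | 4.1   
6  | Dune  | 5.6   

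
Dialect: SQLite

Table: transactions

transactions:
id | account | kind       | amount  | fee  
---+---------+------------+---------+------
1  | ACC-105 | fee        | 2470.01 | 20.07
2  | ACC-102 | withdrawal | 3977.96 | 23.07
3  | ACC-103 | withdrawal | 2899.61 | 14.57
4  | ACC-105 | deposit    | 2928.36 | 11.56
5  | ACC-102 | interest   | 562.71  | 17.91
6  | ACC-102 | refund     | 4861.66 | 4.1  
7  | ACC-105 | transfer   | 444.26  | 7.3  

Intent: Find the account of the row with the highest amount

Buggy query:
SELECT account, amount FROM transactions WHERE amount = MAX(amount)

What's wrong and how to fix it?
Bug: WHERE is evaluated per row; an aggregate over the whole table isn't defined there

Fix: Use a subquery: WHERE amount = (SELECT MAX(amount) FROM transactions)

Corrected query:
SELECT account, amount FROM transactions WHERE amount = (SELECT MAX(amount) FROM transactions)

Result:
account | amount 
--------+--------
ACC-102 | 4861.66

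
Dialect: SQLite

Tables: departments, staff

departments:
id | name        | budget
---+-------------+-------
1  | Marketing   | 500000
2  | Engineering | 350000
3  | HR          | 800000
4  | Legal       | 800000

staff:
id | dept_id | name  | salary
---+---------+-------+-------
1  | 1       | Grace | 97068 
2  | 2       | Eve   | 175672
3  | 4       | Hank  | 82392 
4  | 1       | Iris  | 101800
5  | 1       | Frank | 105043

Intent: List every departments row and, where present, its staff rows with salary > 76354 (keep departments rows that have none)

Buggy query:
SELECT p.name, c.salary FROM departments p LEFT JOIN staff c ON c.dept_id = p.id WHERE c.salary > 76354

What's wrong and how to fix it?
Bug: A WHERE condition on the right-hand table after LEFT JOIN drops unmatched parents

Fix: Put 'c.salary > 76354' in the JOIN's ON clause instead of WHERE

Corrected query:
SELECT p.name, c.salary FROM departments p LEFT JOIN staff c ON c.dept_id = p.id AND c.salary > 76354

Result:
name        | salary
------------+-------
Marketing   | 97068 
Marketing   | 101800
Marketing   | 105043
Engineering | 175672
HR          | NULL  
Legal       | 82392 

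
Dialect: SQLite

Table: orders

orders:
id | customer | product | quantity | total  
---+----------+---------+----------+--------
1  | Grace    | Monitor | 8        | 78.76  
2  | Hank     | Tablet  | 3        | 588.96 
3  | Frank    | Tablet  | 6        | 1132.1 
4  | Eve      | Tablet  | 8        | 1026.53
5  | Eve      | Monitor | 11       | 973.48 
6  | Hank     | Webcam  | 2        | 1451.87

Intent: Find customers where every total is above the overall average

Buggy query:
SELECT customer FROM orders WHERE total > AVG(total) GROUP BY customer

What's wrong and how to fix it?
Bug: AVG() is an aggregate; it can't sit directly in WHERE

Fix: Compute the overall average in a scalar subquery and compare each group's MIN against it in HAVING

Corrected query:
SELECT customer FROM orders GROUP BY customer HAVING MIN(total) > (SELECT AVG(total) FROM orders)

Result:
customer
--------
Eve     
Frank   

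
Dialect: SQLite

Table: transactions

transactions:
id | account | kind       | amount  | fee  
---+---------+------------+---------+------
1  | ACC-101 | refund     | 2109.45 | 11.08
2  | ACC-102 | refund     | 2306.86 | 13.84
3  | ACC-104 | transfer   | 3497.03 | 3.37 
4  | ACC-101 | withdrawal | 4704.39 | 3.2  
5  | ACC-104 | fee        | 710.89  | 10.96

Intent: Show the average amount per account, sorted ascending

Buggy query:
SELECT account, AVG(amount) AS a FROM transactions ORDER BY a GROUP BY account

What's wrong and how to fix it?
Bug: GROUP BY must precede ORDER BY

Fix: Reorder: SELECT … FROM … GROUP BY … ORDER BY …

Corrected query:
SELECT account, AVG(amount) AS a FROM transactions GROUP BY account ORDER BY a

Result:
account | a      
--------+--------
ACC-104 | 2103.96
ACC-102 | 2306.86
ACC-101 | 3406.92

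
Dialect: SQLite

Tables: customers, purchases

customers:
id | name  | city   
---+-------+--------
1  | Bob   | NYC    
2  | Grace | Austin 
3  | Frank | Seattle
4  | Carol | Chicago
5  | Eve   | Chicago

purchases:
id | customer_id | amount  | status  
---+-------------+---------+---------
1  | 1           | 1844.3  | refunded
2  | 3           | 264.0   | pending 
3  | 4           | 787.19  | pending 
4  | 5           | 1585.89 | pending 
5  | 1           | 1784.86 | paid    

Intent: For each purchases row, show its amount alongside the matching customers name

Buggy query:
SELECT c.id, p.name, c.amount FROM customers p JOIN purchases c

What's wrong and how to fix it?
Bug: Missing join condition: each purchases row is matched to all customers rows instead of just its own

Fix: Add ON c.customer_id = p.id to the JOIN

Corrected query:
SELECT c.id, p.name, c.amount FROM customers p JOIN purchases c ON c.customer_id = p.id

Result:
id | name  | amount 
---+-------+--------
1  | Bob   | 1844.3 
2  | Frank | 264    
3  | Carol | 787.19 
4  | Eve   | 1585.89
5  | Bob   | 1784.86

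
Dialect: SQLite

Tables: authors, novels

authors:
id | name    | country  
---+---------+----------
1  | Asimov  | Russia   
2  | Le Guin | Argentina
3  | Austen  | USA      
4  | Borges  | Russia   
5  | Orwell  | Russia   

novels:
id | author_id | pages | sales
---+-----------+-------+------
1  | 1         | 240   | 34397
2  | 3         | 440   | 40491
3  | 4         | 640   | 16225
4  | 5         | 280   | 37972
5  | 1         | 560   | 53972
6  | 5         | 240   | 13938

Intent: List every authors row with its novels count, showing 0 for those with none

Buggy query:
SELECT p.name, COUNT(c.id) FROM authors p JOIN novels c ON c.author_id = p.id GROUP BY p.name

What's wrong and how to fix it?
Bug: INNER JOIN drops authors rows that have no matching novels rows

Fix: Use LEFT JOIN so parents without children still appear (COUNT(c.id) gives 0)

Corrected query:
SELECT p.name, COUNT(c.id) FROM authors p LEFT JOIN novels c ON c.author_id = p.id GROUP BY p.name

Result:
name    | COUNT(c.id)
--------+------------
Asimov  | 2          
Austen  | 1          
Borges  | 1          
Le Guin | 0          
Orwell  | 2          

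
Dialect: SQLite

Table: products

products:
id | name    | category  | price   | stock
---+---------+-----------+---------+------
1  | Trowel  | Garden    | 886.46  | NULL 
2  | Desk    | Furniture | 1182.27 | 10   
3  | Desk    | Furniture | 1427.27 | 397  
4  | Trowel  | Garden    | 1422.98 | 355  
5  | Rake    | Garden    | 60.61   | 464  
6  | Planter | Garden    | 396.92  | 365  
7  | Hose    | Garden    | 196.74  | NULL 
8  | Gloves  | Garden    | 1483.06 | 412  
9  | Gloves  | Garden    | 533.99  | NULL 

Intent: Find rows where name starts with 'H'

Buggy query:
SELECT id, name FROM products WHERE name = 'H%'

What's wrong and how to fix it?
Bug: '=' compares the literal string including the % character; pattern matching needs LIKE

Fix: Use LIKE for wildcard pattern matching

Corrected query:
SELECT id, name FROM products WHERE name LIKE 'H%'

Result:
id | name
---+-----
7  | Hose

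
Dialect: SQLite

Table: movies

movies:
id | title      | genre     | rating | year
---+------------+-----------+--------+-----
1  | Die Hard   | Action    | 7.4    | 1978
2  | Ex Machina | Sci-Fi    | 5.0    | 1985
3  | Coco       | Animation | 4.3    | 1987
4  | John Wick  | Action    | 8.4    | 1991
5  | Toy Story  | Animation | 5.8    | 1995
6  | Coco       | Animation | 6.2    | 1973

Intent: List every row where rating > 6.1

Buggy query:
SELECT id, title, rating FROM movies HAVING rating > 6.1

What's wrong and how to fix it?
Bug: This is a non-aggregate query (no GROUP BY, no aggregates), so in SQLite the HAVING clause is invalid here; a row-level condition belongs in WHERE

Fix: Use WHERE for row-level filtering

Corrected query:
SELECT id, title, rating FROM movies WHERE rating > 6.1

Result:
id | title     | rating
---+-----------+-------
1  | Die Hard  | 7.4   
4  | John Wick | 8.4   
6  | Coco      | 6.2   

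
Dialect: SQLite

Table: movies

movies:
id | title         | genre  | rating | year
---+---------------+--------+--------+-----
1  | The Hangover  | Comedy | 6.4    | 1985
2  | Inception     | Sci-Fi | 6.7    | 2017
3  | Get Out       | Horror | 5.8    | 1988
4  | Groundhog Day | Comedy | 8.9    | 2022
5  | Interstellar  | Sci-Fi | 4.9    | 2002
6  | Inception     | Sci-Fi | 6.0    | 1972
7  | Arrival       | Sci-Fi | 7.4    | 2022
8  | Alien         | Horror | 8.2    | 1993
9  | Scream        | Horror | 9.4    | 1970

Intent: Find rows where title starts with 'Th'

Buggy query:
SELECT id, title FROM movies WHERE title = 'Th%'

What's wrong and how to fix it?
Bug: '=' compares the literal string including the % character; pattern matching needs LIKE

Fix: Use LIKE for wildcard pattern matching

Corrected query:
SELECT id, title FROM movies WHERE title LIKE 'Th%'

Result:
id | title       
---+-------------
1  | The Hangover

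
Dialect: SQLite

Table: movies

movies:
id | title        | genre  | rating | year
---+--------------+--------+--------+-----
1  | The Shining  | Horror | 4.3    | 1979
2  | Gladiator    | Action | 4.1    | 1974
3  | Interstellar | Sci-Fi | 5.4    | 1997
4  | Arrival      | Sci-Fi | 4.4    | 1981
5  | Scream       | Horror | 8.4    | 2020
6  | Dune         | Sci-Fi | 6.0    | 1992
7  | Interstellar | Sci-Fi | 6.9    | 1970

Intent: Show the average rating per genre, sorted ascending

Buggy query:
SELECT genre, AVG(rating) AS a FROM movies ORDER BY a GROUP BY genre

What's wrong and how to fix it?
Bug: GROUP BY must precede ORDER BY

Fix: Reorder: SELECT … FROM … GROUP BY … ORDER BY …

Corrected query:
SELECT genre, AVG(rating) AS a FROM movies GROUP BY genre ORDER BY a

Result:
genre  | a    
-------+------
Action | 4.1  
Sci-Fi | 5.675
Horror | 6.35 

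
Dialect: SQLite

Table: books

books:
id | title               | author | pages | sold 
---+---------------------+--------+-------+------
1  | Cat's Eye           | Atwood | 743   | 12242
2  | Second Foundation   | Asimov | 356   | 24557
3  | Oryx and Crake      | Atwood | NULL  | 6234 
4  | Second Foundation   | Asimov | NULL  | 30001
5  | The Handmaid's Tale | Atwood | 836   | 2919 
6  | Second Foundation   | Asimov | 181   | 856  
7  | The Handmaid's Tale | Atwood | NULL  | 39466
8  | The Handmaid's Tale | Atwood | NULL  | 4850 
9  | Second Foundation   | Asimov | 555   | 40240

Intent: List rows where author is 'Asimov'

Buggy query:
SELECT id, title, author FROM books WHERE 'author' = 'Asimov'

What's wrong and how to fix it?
Bug: Single quotes denote string literals in SQL; the column name is being compared as a constant string

Fix: Reference the column as author without single quotes

Corrected query:
SELECT id, title, author FROM books WHERE author = 'Asimov'

Result:
id | title             | author
---+-------------------+-------
2  | Second Foundation | Asimov
4  | Second Foundation | Asimov
6  | Second Foundation | Asimov
9  | Second Foundation | Asimov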